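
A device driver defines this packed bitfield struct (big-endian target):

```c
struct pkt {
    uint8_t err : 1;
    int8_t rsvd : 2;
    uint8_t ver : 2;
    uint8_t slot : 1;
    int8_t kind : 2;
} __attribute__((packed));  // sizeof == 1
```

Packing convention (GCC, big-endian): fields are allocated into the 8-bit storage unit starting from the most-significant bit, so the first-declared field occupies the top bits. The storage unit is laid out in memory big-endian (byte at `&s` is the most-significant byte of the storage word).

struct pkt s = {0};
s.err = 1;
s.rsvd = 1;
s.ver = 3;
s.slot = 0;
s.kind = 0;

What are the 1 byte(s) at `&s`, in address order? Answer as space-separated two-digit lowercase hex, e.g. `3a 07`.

b8

err (1b) val=1 bits=0x1 at bit 7: 0x80
rsvd (2b) val=1 bits=0x1 at bit 5: 0xa0
ver (2b) val=3 bits=0x3 at bit 3: 0xb8
slot (1b) val=0 bits=0x0 at bit 2: 0xb8
kind (2b) val=0 bits=0x0 at bit 0: 0xb8
word = 0xb8 → big-endian bytes:
  [0]=0xb8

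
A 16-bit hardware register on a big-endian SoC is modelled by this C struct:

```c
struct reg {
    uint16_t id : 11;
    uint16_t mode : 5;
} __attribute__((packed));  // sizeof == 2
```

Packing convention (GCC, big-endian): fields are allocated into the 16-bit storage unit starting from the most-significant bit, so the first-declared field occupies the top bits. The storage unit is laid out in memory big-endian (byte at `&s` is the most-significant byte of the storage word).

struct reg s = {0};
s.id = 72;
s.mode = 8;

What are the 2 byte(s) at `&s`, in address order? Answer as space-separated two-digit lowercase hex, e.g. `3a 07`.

id:11 = 72 → 0x48 << 5 → word 0x0900
mode:5 = 8 → 0x8 << 0 → word 0x0908
word = 0x0908 → big-endian bytes:
  [0]=0x09  [1]=0x08

09 08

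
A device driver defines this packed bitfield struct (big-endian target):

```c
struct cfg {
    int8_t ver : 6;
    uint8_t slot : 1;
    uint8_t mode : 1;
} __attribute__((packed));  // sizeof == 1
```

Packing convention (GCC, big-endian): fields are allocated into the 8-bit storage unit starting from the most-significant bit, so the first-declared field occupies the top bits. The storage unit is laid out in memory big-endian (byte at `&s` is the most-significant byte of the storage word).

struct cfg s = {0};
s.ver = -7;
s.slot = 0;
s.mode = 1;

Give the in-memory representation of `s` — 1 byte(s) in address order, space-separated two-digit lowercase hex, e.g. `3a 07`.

e5

ver (6b) val=-7 bits=0x39 at bit 2: 0xe4
slot (1b) val=0 bits=0x0 at bit 1: 0xe4
mode (1b) val=1 bits=0x1 at bit 0: 0xe5
word = 0xe5 → big-endian bytes:
  [0]=0xe5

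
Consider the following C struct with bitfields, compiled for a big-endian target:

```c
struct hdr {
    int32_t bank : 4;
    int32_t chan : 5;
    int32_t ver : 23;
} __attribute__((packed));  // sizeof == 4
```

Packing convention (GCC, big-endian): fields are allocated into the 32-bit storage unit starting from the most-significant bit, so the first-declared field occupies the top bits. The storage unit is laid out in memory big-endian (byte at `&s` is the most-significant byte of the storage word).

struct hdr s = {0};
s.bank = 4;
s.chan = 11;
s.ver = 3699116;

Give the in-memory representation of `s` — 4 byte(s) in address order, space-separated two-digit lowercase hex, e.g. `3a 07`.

bank:4 = 4 → 0x4 << 28 → word 0x40000000
chan:5 = 11 → 0xb << 23 → word 0x45800000
ver:23 = 3699116 → 0x3871ac << 0 → word 0x45b871ac
word = 0x45b871ac → big-endian bytes:
  [0]=0x45  [1]=0xb8  [2]=0x71  [3]=0xac

45 b8 71 ac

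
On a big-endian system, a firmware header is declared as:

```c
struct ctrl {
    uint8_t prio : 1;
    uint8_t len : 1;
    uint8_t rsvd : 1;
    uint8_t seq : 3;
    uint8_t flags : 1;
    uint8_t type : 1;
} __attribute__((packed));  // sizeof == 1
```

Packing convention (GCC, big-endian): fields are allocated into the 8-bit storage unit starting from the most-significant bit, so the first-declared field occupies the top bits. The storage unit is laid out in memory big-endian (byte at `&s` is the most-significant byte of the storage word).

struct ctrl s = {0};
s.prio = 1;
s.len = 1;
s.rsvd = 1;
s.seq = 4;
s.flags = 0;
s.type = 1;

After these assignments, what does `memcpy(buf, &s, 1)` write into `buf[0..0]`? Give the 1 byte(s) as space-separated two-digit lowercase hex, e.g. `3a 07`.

f1

[7+:1] prio=1 & 0x1 = 0x1; word=0x80
[6+:1] len=1 & 0x1 = 0x1; word=0xc0
[5+:1] rsvd=1 & 0x1 = 0x1; word=0xe0
[2+:3] seq=4 & 0x7 = 0x4; word=0xf0
[1+:1] flags=0 & 0x1 = 0x0; word=0xf0
[0+:1] type=1 & 0x1 = 0x1; word=0xf1
word = 0xf1 → big-endian bytes:
  [0]=0xf1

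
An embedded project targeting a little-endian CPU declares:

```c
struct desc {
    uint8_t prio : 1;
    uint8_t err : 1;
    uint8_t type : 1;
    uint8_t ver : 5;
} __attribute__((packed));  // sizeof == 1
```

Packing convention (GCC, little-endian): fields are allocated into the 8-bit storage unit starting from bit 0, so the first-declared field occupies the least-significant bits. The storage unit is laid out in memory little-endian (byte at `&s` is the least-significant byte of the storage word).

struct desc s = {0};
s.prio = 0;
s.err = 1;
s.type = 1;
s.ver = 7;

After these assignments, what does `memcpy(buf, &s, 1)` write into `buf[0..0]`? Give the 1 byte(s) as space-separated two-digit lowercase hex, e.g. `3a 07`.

3e

prio:1 = 0 → 0x0 << 0 → word 0x00
err:1 = 1 → 0x1 << 1 → word 0x02
type:1 = 1 → 0x1 << 2 → word 0x06
ver:5 = 7 → 0x7 << 3 → word 0x3e
word = 0x3e → little-endian bytes:
  [0]=0x3e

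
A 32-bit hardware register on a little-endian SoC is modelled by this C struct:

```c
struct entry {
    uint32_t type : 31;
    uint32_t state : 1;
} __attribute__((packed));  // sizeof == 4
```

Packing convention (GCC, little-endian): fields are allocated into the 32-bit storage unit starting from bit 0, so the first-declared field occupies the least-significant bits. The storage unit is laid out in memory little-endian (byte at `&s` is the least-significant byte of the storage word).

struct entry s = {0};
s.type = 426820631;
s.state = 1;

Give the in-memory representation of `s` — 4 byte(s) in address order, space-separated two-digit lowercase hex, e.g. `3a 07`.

[0+:31] type=426820631 & 0x7fffffff = 0x1970c417; word=0x1970c417
[31+:1] state=1 & 0x1 = 0x1; word=0x9970c417
word = 0x9970c417 → little-endian bytes:
  [0]=0x17  [1]=0xc4  [2]=0x70  [3]=0x99

17 c4 70 99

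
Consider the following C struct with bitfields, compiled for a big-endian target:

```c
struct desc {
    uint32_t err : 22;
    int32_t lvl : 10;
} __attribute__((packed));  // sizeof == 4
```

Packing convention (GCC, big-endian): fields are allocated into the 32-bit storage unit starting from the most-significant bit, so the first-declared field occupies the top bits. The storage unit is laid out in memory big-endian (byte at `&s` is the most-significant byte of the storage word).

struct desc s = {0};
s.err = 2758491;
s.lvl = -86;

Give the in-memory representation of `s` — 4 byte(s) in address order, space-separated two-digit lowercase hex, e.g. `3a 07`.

a8 5d 6f aa

err (22b) val=2758491 bits=0x2a175b at bit 10: 0xa85d6c00
lvl (10b) val=-86 bits=0x3aa at bit 0: 0xa85d6faa
word = 0xa85d6faa → big-endian bytes:
  [0]=0xa8  [1]=0x5d  [2]=0x6f  [3]=0xaa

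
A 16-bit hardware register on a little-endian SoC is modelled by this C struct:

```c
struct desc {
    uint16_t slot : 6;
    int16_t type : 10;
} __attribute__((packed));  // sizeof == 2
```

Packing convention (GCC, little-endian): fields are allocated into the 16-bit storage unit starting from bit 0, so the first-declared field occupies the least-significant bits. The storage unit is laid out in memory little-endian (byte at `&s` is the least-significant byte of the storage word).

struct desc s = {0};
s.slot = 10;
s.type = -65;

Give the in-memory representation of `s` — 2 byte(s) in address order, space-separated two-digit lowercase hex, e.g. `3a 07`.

ca ef

[0+:6] slot=10 & 0x3f = 0xa; word=0x000a
[6+:10] type=-65 & 0x3ff = 0x3bf; word=0xefca
word = 0xefca → little-endian bytes:
  [0]=0xca  [1]=0xef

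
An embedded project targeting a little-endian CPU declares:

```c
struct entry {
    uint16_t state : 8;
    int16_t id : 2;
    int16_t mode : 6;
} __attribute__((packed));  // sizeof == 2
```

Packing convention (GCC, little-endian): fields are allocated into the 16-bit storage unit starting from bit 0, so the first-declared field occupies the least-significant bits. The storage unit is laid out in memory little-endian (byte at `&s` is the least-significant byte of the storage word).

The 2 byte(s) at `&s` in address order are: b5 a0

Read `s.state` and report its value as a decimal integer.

181

[0]=0xb5 [1]=0xa0 (little-endian) → word 0xa0b5
state [0+:8] = (word>>0) & 0xff = 181  ←
id [8+:2] = (word>>8) & 0x3 = 0
mode [10+:6] = (word>>10) & 0x3f = 40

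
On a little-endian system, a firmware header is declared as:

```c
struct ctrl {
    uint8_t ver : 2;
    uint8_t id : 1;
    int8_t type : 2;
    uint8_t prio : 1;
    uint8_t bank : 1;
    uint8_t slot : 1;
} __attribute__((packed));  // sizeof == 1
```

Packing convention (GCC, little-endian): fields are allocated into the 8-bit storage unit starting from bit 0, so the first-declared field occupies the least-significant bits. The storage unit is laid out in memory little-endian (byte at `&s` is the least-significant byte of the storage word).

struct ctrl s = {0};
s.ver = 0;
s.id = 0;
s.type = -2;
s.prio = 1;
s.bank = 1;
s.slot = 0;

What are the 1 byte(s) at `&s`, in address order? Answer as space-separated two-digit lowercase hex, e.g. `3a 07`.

ver (2b) val=0 bits=0x0 at bit 0: 0x00
id (1b) val=0 bits=0x0 at bit 2: 0x00
type (2b) val=-2 bits=0x2 at bit 3: 0x10
prio (1b) val=1 bits=0x1 at bit 5: 0x30
bank (1b) val=1 bits=0x1 at bit 6: 0x70
slot (1b) val=0 bits=0x0 at bit 7: 0x70
word = 0x70 → little-endian bytes:
  [0]=0x70

70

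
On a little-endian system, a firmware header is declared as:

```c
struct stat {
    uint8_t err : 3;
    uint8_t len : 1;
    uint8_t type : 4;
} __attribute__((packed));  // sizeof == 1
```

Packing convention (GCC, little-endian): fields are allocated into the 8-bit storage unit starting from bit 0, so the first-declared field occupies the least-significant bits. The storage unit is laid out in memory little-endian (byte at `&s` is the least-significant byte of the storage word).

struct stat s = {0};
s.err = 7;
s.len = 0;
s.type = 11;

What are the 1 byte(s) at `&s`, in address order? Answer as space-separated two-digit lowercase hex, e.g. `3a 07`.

err:3 = 7 → 0x7 << 0 → word 0x07
len:1 = 0 → 0x0 << 3 → word 0x07
type:4 = 11 → 0xb << 4 → word 0xb7
word = 0xb7 → little-endian bytes:
  [0]=0xb7

b7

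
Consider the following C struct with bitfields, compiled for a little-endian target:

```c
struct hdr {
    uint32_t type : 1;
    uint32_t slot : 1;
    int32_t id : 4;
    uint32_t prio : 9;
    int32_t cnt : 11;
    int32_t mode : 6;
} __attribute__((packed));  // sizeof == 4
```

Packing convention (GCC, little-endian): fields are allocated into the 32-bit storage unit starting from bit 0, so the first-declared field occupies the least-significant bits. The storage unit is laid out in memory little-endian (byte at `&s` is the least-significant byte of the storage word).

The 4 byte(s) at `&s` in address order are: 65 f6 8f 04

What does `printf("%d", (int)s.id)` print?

[0]=0x65 [1]=0xf6 [2]=0x8f [3]=0x04 (little-endian) → word 0x048ff665
type:1 @ bit 0 → (0x048ff665>>0)&0x1 = 0x1
slot:1 @ bit 1 → (0x048ff665>>1)&0x1 = 0x0
id:4 @ bit 2 → (0x048ff665>>2)&0xf = 0x9  ←
prio:9 @ bit 6 → (0x048ff665>>6)&0x1ff = 0x1d9
cnt:11 @ bit 15 → (0x048ff665>>15)&0x7ff = 0x11f
mode:6 @ bit 26 → (0x048ff665>>26)&0x3f = 0x1
id signed 4b, MSB=1: 9 - 16 = -7

-7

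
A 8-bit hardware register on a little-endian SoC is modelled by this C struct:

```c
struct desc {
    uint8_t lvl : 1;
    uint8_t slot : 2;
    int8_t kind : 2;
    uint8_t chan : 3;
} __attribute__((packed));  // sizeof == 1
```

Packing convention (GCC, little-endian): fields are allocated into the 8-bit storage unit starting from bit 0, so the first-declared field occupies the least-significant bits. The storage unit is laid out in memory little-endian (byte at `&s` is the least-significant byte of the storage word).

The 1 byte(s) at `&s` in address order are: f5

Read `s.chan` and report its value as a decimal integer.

7

[0]=0xf5 (little-endian) → word 0xf5
lvl [0+:1] = (word>>0) & 0x1 = 1
slot [1+:2] = (word>>1) & 0x3 = 2
kind [3+:2] = (word>>3) & 0x3 = 2
chan [5+:3] = (word>>5) & 0x7 = 7  ←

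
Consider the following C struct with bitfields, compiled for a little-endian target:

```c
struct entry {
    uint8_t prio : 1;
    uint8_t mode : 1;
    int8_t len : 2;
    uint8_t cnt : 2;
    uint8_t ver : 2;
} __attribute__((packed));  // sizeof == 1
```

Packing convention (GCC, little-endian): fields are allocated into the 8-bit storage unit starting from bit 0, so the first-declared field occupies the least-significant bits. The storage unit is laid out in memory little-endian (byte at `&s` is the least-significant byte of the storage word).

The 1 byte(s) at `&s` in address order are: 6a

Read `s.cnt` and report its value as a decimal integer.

2

[0]=0x6a (little-endian) → word 0x6a
prio [0+:1] = (word>>0) & 0x1 = 0
mode [1+:1] = (word>>1) & 0x1 = 1
len [2+:2] = (word>>2) & 0x3 = 2
cnt [4+:2] = (word>>4) & 0x3 = 2  ←
ver [6+:2] = (word>>6) & 0x3 = 1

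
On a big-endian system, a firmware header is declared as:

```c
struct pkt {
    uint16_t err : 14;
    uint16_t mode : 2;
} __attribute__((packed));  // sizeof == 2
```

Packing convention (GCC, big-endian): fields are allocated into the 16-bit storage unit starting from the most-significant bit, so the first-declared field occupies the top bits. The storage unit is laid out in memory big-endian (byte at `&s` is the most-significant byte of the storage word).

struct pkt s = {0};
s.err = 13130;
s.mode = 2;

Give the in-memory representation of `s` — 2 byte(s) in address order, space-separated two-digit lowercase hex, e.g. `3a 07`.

cd 2a

[2+:14] err=13130 & 0x3fff = 0x334a; word=0xcd28
[0+:2] mode=2 & 0x3 = 0x2; word=0xcd2a
word = 0xcd2a → big-endian bytes:
  [0]=0xcd  [1]=0x2a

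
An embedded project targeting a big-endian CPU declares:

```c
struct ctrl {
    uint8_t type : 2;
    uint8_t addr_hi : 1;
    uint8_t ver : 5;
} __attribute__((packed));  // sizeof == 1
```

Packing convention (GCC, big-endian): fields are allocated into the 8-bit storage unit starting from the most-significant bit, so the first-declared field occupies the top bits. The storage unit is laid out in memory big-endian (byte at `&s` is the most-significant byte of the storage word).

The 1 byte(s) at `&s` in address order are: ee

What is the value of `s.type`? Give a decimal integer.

[0]=0xee (big-endian) → word 0xee
type [6+:2] = (word>>6) & 0x3 = 3  ←
addr_hi [5+:1] = (word>>5) & 0x1 = 1
ver [0+:5] = (word>>0) & 0x1f = 14

3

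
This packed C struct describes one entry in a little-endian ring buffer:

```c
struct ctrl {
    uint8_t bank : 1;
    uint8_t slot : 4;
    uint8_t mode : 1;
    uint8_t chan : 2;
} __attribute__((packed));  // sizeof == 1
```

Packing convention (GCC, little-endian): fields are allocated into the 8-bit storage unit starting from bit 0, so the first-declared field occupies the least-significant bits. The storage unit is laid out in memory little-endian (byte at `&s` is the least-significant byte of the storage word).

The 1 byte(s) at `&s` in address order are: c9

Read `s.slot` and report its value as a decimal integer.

[0]=0xc9 (little-endian) → word 0xc9
bank [0+:1] = (word>>0) & 0x1 = 1
slot [1+:4] = (word>>1) & 0xf = 4  ←
mode [5+:1] = (word>>5) & 0x1 = 0
chan [6+:2] = (word>>6) & 0x3 = 3

4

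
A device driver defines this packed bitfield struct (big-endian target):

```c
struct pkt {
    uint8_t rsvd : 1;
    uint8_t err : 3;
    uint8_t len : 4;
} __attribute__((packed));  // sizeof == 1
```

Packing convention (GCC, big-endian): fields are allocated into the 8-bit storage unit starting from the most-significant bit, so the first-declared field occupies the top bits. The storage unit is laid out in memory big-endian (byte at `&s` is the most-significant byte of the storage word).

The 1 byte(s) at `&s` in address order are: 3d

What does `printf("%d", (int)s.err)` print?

3

[0]=0x3d (big-endian) → word 0x3d
rsvd:1 @ bit 7 → (0x3d>>7)&0x1 = 0x0
err:3 @ bit 4 → (0x3d>>4)&0x7 = 0x3  ←
len:4 @ bit 0 → (0x3d>>0)&0xf = 0xd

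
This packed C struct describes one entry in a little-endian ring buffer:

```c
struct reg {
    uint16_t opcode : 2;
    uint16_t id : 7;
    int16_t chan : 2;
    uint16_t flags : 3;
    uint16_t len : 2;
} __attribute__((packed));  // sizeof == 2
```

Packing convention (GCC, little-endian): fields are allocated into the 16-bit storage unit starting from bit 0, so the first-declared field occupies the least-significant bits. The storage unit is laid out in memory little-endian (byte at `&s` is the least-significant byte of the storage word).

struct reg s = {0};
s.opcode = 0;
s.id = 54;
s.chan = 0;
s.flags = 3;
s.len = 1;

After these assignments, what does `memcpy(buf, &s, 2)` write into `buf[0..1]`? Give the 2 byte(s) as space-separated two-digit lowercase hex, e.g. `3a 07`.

opcode (2b) val=0 bits=0x0 at bit 0: 0x0000
id (7b) val=54 bits=0x36 at bit 2: 0x00d8
chan (2b) val=0 bits=0x0 at bit 9: 0x00d8
flags (3b) val=3 bits=0x3 at bit 11: 0x18d8
len (2b) val=1 bits=0x1 at bit 14: 0x58d8
word = 0x58d8 → little-endian bytes:
  [0]=0xd8  [1]=0x58

d8 58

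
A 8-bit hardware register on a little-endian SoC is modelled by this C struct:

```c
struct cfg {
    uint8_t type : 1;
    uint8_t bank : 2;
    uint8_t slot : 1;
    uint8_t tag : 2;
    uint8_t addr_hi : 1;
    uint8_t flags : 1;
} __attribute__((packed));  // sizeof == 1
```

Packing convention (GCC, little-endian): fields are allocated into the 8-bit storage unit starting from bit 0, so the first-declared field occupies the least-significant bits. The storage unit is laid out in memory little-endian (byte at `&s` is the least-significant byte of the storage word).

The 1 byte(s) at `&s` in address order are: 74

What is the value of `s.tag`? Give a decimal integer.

3

[0]=0x74 (little-endian) → word 0x74
type:1 @ bit 0 → (0x74>>0)&0x1 = 0x0
bank:2 @ bit 1 → (0x74>>1)&0x3 = 0x2
slot:1 @ bit 3 → (0x74>>3)&0x1 = 0x0
tag:2 @ bit 4 → (0x74>>4)&0x3 = 0x3  ←
addr_hi:1 @ bit 6 → (0x74>>6)&0x1 = 0x1
flags:1 @ bit 7 → (0x74>>7)&0x1 = 0x0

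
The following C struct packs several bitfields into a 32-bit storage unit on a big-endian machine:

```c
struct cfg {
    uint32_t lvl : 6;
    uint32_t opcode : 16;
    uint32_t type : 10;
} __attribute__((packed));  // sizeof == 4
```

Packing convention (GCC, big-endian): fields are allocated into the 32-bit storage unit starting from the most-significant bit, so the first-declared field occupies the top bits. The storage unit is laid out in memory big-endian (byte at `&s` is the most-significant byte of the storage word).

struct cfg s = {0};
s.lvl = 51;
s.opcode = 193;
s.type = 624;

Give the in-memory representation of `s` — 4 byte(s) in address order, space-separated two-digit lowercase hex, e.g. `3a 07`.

cc 03 06 70

lvl:6 = 51 → 0x33 << 26 → word 0xcc000000
opcode:16 = 193 → 0xc1 << 10 → word 0xcc030400
type:10 = 624 → 0x270 << 0 → word 0xcc030670
word = 0xcc030670 → big-endian bytes:
  [0]=0xcc  [1]=0x03  [2]=0x06  [3]=0x70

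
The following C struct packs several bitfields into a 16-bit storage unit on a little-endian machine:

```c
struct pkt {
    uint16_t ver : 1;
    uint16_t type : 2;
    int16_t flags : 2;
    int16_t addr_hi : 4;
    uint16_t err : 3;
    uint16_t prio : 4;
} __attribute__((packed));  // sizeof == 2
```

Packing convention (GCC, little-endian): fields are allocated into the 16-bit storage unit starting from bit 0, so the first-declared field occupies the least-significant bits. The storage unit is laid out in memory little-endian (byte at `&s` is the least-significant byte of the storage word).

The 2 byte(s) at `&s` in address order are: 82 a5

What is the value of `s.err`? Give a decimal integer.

[0]=0x82 [1]=0xa5 (little-endian) → word 0xa582
ver [0+:1] = (word>>0) & 0x1 = 0
type [1+:2] = (word>>1) & 0x3 = 1
flags [3+:2] = (word>>3) & 0x3 = 0
addr_hi [5+:4] = (word>>5) & 0xf = 12
err [9+:3] = (word>>9) & 0x7 = 2  ←
prio [12+:4] = (word>>12) & 0xf = 10

2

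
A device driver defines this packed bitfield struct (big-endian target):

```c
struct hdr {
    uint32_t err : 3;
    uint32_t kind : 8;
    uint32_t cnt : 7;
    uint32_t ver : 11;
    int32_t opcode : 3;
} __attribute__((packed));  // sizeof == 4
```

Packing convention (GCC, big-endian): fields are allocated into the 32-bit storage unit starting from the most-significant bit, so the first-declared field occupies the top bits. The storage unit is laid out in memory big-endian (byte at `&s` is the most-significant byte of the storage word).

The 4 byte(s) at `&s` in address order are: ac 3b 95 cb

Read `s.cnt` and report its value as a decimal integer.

110

[0]=0xac [1]=0x3b [2]=0x95 [3]=0xcb (big-endian) → word 0xac3b95cb
err:3 @ bit 29 → (0xac3b95cb>>29)&0x7 = 0x5
kind:8 @ bit 21 → (0xac3b95cb>>21)&0xff = 0x61
cnt:7 @ bit 14 → (0xac3b95cb>>14)&0x7f = 0x6e  ←
ver:11 @ bit 3 → (0xac3b95cb>>3)&0x7ff = 0x2b9
opcode:3 @ bit 0 → (0xac3b95cb>>0)&0x7 = 0x3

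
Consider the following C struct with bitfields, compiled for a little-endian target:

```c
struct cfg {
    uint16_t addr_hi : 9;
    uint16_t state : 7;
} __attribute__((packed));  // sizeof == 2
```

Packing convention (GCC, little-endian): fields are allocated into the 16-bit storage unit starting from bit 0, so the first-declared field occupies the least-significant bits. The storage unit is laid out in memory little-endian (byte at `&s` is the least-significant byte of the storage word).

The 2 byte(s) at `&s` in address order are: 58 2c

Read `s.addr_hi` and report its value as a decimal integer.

88

[0]=0x58 [1]=0x2c (little-endian) → word 0x2c58
addr_hi:9 @ bit 0 → (0x2c58>>0)&0x1ff = 0x58  ←
state:7 @ bit 9 → (0x2c58>>9)&0x7f = 0x16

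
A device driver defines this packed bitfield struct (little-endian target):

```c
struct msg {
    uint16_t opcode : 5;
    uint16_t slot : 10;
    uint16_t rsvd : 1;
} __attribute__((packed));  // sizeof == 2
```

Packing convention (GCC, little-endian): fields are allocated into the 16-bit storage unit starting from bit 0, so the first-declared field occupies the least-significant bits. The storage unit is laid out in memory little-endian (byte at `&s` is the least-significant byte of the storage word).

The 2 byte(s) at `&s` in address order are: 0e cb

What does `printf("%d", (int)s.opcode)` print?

[0]=0x0e [1]=0xcb (little-endian) → word 0xcb0e
opcode [0+:5] = (word>>0) & 0x1f = 14  ←
slot [5+:10] = (word>>5) & 0x3ff = 600
rsvd [15+:1] = (word>>15) & 0x1 = 1

14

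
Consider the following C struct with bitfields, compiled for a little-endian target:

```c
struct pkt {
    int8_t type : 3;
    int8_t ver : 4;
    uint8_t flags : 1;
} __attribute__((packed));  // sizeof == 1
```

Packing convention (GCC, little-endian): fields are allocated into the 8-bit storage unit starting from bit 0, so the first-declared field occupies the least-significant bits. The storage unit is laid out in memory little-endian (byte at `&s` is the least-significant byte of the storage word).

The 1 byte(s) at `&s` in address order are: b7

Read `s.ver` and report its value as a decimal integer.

[0]=0xb7 (little-endian) → word 0xb7
type [0+:3] = (word>>0) & 0x7 = 7
ver [3+:4] = (word>>3) & 0xf = 6  ←
flags [7+:1] = (word>>7) & 0x1 = 1
ver signed 4b, MSB=0: value = 6

6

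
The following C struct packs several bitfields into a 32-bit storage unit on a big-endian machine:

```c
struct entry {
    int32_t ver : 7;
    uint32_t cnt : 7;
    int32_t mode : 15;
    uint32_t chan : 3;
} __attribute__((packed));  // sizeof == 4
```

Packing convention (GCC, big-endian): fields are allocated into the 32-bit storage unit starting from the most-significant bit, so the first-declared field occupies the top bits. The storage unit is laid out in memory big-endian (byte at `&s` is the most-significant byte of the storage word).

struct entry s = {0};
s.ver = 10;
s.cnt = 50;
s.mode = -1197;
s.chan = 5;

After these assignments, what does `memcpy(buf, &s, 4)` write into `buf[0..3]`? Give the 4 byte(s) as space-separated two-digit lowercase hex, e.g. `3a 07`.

[25+:7] ver=10 & 0x7f = 0xa; word=0x14000000
[18+:7] cnt=50 & 0x7f = 0x32; word=0x14c80000
[3+:15] mode=-1197 & 0x7fff = 0x7b53; word=0x14cbda98
[0+:3] chan=5 & 0x7 = 0x5; word=0x14cbda9d
word = 0x14cbda9d → big-endian bytes:
  [0]=0x14  [1]=0xcb  [2]=0xda  [3]=0x9d

14 cb da 9d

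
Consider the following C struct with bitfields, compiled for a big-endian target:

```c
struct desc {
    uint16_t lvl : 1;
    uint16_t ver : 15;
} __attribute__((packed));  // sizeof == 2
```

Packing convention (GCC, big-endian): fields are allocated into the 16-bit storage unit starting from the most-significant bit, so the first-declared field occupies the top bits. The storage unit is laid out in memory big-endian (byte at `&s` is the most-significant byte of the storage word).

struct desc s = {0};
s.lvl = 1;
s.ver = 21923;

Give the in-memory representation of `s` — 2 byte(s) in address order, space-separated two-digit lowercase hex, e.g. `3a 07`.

lvl (1b) val=1 bits=0x1 at bit 15: 0x8000
ver (15b) val=21923 bits=0x55a3 at bit 0: 0xd5a3
word = 0xd5a3 → big-endian bytes:
  [0]=0xd5  [1]=0xa3

d5 a3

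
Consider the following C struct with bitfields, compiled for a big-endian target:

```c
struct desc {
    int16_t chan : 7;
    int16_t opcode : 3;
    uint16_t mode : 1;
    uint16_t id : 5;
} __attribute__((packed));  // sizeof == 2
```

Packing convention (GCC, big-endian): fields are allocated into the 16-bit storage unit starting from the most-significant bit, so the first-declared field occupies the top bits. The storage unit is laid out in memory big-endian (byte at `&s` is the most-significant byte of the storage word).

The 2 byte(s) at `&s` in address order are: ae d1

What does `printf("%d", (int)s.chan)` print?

[0]=0xae [1]=0xd1 (big-endian) → word 0xaed1
chan [9+:7] = (word>>9) & 0x7f = 87  ←
opcode [6+:3] = (word>>6) & 0x7 = 3
mode [5+:1] = (word>>5) & 0x1 = 0
id [0+:5] = (word>>0) & 0x1f = 17
chan signed 7b, MSB=1: 87 - 128 = -41

-41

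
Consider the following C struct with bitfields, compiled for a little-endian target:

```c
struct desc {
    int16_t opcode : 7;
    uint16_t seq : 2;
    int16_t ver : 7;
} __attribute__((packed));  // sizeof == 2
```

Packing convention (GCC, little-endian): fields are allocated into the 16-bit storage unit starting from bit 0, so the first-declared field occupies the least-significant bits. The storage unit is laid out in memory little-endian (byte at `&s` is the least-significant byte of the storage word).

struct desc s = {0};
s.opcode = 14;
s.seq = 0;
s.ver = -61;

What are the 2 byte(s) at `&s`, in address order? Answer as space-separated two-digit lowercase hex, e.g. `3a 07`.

0e 86

opcode:7 = 14 → 0xe << 0 → word 0x000e
seq:2 = 0 → 0x0 << 7 → word 0x000e
ver:7 = -61 → 0x43 << 9 → word 0x860e
word = 0x860e → little-endian bytes:
  [0]=0x0e  [1]=0x86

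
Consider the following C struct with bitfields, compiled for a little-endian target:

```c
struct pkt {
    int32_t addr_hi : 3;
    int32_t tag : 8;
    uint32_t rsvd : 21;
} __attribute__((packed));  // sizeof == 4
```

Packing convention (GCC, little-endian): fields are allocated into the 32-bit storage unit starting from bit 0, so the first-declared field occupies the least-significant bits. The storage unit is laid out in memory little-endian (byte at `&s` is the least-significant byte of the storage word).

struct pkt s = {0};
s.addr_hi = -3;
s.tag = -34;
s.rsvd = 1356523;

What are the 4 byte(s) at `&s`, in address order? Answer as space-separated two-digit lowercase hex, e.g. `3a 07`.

[0+:3] addr_hi=-3 & 0x7 = 0x5; word=0x00000005
[3+:8] tag=-34 & 0xff = 0xde; word=0x000006f5
[11+:21] rsvd=1356523 & 0x1fffff = 0x14b2eb; word=0xa5975ef5
word = 0xa5975ef5 → little-endian bytes:
  [0]=0xf5  [1]=0x5e  [2]=0x97  [3]=0xa5

f5 5e 97 a5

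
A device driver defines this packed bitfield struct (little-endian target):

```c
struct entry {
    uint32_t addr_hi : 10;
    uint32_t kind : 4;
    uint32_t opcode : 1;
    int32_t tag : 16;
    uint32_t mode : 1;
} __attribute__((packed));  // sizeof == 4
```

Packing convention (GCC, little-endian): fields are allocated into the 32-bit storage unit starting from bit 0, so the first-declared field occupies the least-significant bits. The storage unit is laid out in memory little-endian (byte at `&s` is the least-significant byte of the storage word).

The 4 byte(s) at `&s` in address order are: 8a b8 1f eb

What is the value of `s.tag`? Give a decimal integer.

-10689

[0]=0x8a [1]=0xb8 [2]=0x1f [3]=0xeb (little-endian) → word 0xeb1fb88a
addr_hi [0+:10] = (word>>0) & 0x3ff = 138
kind [10+:4] = (word>>10) & 0xf = 14
opcode [14+:1] = (word>>14) & 0x1 = 0
tag [15+:16] = (word>>15) & 0xffff = 54847  ←
mode [31+:1] = (word>>31) & 0x1 = 1
tag signed 16b, MSB=1: 54847 - 65536 = -10689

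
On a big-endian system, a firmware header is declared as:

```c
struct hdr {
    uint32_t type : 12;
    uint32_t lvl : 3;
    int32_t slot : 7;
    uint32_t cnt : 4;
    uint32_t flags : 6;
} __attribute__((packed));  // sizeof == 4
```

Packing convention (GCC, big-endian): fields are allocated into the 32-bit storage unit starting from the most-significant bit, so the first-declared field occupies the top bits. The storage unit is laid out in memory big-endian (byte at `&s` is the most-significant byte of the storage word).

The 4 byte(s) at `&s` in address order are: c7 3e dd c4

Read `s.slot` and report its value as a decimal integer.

55

[0]=0xc7 [1]=0x3e [2]=0xdd [3]=0xc4 (big-endian) → word 0xc73eddc4
type [20+:12] = (word>>20) & 0xfff = 3187
lvl [17+:3] = (word>>17) & 0x7 = 7
slot [10+:7] = (word>>10) & 0x7f = 55  ←
cnt [6+:4] = (word>>6) & 0xf = 7
flags [0+:6] = (word>>0) & 0x3f = 4
slot signed 7b, MSB=0: value = 55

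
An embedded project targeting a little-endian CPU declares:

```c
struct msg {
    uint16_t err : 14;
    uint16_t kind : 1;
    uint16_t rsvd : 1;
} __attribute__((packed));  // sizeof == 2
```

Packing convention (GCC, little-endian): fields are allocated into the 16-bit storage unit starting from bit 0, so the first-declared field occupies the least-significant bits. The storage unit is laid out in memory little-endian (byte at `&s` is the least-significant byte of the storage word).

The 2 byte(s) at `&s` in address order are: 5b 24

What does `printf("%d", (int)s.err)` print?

[0]=0x5b [1]=0x24 (little-endian) → word 0x245b
err [0+:14] = (word>>0) & 0x3fff = 9307  ←
kind [14+:1] = (word>>14) & 0x1 = 0
rsvd [15+:1] = (word>>15) & 0x1 = 0

9307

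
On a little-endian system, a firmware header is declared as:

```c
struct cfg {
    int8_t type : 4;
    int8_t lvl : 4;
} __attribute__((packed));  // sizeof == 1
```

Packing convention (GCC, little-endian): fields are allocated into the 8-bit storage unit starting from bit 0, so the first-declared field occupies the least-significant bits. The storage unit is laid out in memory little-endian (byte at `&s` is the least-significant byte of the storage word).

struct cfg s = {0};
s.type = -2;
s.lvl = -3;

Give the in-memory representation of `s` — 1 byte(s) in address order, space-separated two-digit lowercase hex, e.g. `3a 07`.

type:4 = -2 → 0xe << 0 → word 0x0e
lvl:4 = -3 → 0xd << 4 → word 0xde
word = 0xde → little-endian bytes:
  [0]=0xde

de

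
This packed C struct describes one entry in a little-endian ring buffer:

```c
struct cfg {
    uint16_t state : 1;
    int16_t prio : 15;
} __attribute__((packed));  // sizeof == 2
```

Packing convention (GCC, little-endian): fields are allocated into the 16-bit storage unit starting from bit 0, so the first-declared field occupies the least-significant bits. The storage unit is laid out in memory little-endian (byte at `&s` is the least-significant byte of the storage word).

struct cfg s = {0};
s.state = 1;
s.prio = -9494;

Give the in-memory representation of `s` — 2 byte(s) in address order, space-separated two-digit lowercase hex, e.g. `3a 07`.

state (1b) val=1 bits=0x1 at bit 0: 0x0001
prio (15b) val=-9494 bits=0x5aea at bit 1: 0xb5d5
word = 0xb5d5 → little-endian bytes:
  [0]=0xd5  [1]=0xb5

d5 b5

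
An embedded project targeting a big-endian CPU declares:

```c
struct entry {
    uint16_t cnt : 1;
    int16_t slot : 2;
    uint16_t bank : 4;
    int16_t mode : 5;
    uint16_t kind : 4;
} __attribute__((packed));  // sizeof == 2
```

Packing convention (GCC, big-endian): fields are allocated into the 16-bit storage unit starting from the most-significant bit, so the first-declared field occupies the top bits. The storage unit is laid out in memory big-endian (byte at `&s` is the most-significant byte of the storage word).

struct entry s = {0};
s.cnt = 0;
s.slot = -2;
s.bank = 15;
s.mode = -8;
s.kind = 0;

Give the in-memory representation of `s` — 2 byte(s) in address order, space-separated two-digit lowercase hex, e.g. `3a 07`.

cnt:1 = 0 → 0x0 << 15 → word 0x0000
slot:2 = -2 → 0x2 << 13 → word 0x4000
bank:4 = 15 → 0xf << 9 → word 0x5e00
mode:5 = -8 → 0x18 << 4 → word 0x5f80
kind:4 = 0 → 0x0 << 0 → word 0x5f80
word = 0x5f80 → big-endian bytes:
  [0]=0x5f  [1]=0x80

5f 80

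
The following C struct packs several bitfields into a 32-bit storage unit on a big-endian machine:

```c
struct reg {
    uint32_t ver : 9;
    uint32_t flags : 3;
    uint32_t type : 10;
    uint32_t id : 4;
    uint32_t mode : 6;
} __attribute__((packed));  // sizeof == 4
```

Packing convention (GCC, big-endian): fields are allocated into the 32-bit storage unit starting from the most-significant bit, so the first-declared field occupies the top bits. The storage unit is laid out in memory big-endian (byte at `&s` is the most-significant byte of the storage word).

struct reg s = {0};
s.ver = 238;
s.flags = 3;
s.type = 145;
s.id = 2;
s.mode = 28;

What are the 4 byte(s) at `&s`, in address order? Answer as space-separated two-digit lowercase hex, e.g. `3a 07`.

ver (9b) val=238 bits=0xee at bit 23: 0x77000000
flags (3b) val=3 bits=0x3 at bit 20: 0x77300000
type (10b) val=145 bits=0x91 at bit 10: 0x77324400
id (4b) val=2 bits=0x2 at bit 6: 0x77324480
mode (6b) val=28 bits=0x1c at bit 0: 0x7732449c
word = 0x7732449c → big-endian bytes:
  [0]=0x77  [1]=0x32  [2]=0x44  [3]=0x9c

77 32 44 9c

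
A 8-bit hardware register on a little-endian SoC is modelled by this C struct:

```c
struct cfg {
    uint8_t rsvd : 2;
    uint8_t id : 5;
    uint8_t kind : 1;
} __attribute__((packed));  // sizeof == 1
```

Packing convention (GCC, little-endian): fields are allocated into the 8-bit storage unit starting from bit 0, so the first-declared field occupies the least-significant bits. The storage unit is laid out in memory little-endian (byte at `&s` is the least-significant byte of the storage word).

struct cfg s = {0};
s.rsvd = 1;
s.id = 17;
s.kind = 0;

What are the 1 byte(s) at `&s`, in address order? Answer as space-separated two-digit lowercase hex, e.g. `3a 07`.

rsvd:2 = 1 → 0x1 << 0 → word 0x01
id:5 = 17 → 0x11 << 2 → word 0x45
kind:1 = 0 → 0x0 << 7 → word 0x45
word = 0x45 → little-endian bytes:
  [0]=0x45

45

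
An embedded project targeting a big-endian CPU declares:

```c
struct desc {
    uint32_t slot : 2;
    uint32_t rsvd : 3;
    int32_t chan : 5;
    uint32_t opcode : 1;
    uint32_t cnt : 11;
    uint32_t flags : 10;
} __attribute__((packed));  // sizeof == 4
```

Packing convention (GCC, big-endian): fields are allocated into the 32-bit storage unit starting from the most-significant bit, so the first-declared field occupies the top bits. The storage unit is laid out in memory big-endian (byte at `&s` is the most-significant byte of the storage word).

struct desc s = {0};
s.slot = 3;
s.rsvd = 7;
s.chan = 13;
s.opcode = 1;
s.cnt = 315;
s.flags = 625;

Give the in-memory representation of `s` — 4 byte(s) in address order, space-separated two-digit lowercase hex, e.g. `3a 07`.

fb 64 ee 71

slot:2 = 3 → 0x3 << 30 → word 0xc0000000
rsvd:3 = 7 → 0x7 << 27 → word 0xf8000000
chan:5 = 13 → 0xd << 22 → word 0xfb400000
opcode:1 = 1 → 0x1 << 21 → word 0xfb600000
cnt:11 = 315 → 0x13b << 10 → word 0xfb64ec00
flags:10 = 625 → 0x271 << 0 → word 0xfb64ee71
word = 0xfb64ee71 → big-endian bytes:
  [0]=0xfb  [1]=0x64  [2]=0xee  [3]=0x71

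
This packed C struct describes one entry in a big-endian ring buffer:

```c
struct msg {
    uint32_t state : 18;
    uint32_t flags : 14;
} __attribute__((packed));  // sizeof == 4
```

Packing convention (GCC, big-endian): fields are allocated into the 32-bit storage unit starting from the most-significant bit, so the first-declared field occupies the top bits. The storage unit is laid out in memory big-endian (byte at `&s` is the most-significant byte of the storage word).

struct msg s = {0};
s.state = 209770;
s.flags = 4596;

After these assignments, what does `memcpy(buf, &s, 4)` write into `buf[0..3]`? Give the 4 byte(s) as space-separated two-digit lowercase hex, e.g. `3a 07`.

cc da 91 f4

state (18b) val=209770 bits=0x3336a at bit 14: 0xccda8000
flags (14b) val=4596 bits=0x11f4 at bit 0: 0xccda91f4
word = 0xccda91f4 → big-endian bytes:
  [0]=0xcc  [1]=0xda  [2]=0x91  [3]=0xf4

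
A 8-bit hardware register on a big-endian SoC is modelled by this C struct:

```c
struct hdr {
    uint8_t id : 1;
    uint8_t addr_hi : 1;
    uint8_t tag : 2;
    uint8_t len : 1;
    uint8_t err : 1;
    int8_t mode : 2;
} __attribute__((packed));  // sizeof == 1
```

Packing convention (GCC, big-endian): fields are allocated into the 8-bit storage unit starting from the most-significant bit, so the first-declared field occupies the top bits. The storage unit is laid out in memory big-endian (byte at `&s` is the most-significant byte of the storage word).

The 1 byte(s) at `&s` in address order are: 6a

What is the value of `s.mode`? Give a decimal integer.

-2

[0]=0x6a (big-endian) → word 0x6a
id:1 @ bit 7 → (0x6a>>7)&0x1 = 0x0
addr_hi:1 @ bit 6 → (0x6a>>6)&0x1 = 0x1
tag:2 @ bit 4 → (0x6a>>4)&0x3 = 0x2
len:1 @ bit 3 → (0x6a>>3)&0x1 = 0x1
err:1 @ bit 2 → (0x6a>>2)&0x1 = 0x0
mode:2 @ bit 0 → (0x6a>>0)&0x3 = 0x2  ←
mode signed 2b, MSB=1: 2 - 4 = -2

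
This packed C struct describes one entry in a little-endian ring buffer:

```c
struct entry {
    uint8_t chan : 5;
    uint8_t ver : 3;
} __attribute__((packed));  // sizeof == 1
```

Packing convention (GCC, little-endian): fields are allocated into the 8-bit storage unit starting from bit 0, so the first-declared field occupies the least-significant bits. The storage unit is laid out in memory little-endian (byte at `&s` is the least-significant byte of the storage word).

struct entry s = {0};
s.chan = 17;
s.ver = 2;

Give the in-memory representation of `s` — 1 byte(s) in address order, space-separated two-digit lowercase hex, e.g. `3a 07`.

51

[0+:5] chan=17 & 0x1f = 0x11; word=0x11
[5+:3] ver=2 & 0x7 = 0x2; word=0x51
word = 0x51 → little-endian bytes:
  [0]=0x51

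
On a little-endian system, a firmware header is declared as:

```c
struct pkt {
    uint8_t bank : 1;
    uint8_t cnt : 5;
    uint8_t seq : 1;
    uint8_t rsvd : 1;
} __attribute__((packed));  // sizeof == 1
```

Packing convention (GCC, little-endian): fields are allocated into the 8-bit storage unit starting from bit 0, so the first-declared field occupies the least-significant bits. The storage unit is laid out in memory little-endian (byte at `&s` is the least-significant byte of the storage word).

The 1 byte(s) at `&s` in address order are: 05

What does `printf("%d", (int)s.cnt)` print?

[0]=0x05 (little-endian) → word 0x05
bank [0+:1] = (word>>0) & 0x1 = 1
cnt [1+:5] = (word>>1) & 0x1f = 2  ←
seq [6+:1] = (word>>6) & 0x1 = 0
rsvd [7+:1] = (word>>7) & 0x1 = 0

2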